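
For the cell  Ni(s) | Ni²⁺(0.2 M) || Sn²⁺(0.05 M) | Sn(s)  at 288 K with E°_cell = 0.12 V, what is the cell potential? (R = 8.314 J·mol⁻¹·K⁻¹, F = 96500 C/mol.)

Balancing electrons gives n = 2; the reaction quotient is Q = [Ni²⁺]/[Sn²⁺] = 4.00.
E = E° − (RT/nF) ln Q = 0.12 − (8.314×288)/(2×96500) × (1.386) = 0.120 − 0.017 = 0.103 V.

0.103 V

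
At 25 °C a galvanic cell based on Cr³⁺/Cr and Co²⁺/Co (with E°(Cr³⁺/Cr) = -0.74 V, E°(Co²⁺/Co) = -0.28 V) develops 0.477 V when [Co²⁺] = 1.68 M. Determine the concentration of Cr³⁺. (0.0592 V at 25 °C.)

From the Nernst equation, log Q = n(E° − E)/0.0592 = 6(0.46 − 0.477)/0.0592 = -1.723, so Q = 0.0189.
With Q = [Cr³⁺]^2/[Co²⁺]^3 and the known concentrations, [Cr³⁺]^2 in the numerator gives [Cr³⁺] = 0.3 M.

0.3 M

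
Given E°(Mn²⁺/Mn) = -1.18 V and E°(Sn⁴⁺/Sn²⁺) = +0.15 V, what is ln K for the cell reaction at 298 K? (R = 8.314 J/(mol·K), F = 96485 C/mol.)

E°_cell = +0.15 − (-1.18) = 1.33 V, with n = 2 electrons transferred.
At equilibrium E = 0, so the Nernst equation gives ln K = nFE°/RT = (2)(96485)(1.33)/((8.314)(298)) = 103.59.

ln K = 103.6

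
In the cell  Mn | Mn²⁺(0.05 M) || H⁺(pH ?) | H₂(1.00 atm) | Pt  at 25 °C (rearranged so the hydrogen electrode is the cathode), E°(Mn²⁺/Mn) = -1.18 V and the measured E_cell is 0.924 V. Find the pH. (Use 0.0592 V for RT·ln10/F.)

pH = 4.97

E°_cell = 1.18 V and n = 2.
log Q = n(E° − E)/0.0592 = 2×(1.18 − 0.924)/0.0592 = 8.649.
With Q = [Mn²⁺]·P(H₂) / [H⁺]^2, solving for [H⁺] gives log[H⁺] = -4.975, so pH = 4.97.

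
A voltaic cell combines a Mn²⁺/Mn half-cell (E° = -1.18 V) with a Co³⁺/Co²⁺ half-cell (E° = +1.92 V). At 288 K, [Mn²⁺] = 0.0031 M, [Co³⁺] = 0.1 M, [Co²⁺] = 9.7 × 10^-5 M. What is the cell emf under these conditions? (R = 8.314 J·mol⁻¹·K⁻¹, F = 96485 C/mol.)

3.34 V

The Co³⁺/Co²⁺ couple has the higher reduction potential and acts as the cathode, so E°_cell = +1.92 − (-1.18) = 3.10 V.
Balancing electrons gives n = 2; the reaction quotient is Q = [Mn²⁺]·[Co²⁺]^2/[Co³⁺]^2 = 2.92 × 10^-9.
E = E° − (RT/nF) ln Q = 3.10 − (8.314×288)/(2×96485) × (-19.653) = 3.100 + 0.244 = 3.344 V.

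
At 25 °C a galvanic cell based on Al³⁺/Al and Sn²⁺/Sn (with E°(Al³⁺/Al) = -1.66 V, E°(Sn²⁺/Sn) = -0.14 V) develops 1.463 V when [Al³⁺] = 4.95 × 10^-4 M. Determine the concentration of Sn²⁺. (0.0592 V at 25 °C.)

7.4 × 10^-5 M

From the Nernst equation, log Q = n(E° − E)/0.0592 = 6(1.52 − 1.463)/0.0592 = 5.777, so Q = 5.98 × 10^5.
With Q = [Al³⁺]^2/[Sn²⁺]^3 and the known concentrations, [Sn²⁺]^3 in the denominator gives [Sn²⁺] = 7.4 × 10^-5 M.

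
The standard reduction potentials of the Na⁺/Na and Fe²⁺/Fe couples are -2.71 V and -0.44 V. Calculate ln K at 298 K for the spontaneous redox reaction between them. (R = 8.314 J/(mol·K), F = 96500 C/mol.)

E°_cell = -0.44 − (-2.71) = 2.27 V, with n = 2 electrons transferred.
At equilibrium E = 0, so the Nernst equation gives ln K = nFE°/RT = (2)(96500)(2.27)/((8.314)(298)) = 176.83.

ln K = 176.8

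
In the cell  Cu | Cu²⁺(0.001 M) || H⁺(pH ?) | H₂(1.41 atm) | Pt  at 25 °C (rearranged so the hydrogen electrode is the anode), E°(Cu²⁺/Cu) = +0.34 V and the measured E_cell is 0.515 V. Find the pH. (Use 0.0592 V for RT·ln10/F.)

pH = 4.38

E°_cell = 0.34 V and n = 2.
log Q = n(E° − E)/0.0592 = 2×(0.34 − 0.515)/0.0592 = -5.912.
With Q = [H⁺]^2 / ([Cu²⁺]·P(H₂)), solving for [H⁺] gives log[H⁺] = -4.381, so pH = 4.38.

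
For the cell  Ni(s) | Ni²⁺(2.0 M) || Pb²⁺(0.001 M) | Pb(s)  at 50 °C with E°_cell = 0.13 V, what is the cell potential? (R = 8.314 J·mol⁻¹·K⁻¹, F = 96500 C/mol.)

Balancing electrons gives n = 2; the reaction quotient is Q = [Ni²⁺]/[Pb²⁺] = 2000.
E = E° − (RT/nF) ln Q = 0.13 − (8.314×323)/(2×96500) × (7.601) = 0.130 − 0.106 = 0.024 V.

0.024 V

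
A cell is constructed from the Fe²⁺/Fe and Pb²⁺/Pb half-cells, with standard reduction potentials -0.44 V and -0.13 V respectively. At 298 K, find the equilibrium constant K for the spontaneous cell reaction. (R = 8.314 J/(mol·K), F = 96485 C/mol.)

E°_cell = -0.13 − (-0.44) = 0.31 V, with n = 2 electrons transferred.
At equilibrium E = 0, so the Nernst equation gives ln K = nFE°/RT = (2)(96485)(0.31)/((8.314)(298)) = 24.14.
K = e^24.14 = 3.1 × 10^10.

3.1 × 10^10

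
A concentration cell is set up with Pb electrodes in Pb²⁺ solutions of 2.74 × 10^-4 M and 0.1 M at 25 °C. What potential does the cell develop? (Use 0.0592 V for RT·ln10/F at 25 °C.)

Both half-cells are Pb²⁺/Pb, so E°_cell = 0. The concentrated side is the cathode; the cell reaction moves Pb²⁺ from high to low concentration with n = 2.
Q = [Pb²⁺]_dilute/[Pb²⁺]_conc = 2.74 × 10^-4/0.1 = 0.00274.
E = 0 − (0.0592/2) log Q = −(0.0592/2)(-2.562) = 0.0758 V.

0.076 V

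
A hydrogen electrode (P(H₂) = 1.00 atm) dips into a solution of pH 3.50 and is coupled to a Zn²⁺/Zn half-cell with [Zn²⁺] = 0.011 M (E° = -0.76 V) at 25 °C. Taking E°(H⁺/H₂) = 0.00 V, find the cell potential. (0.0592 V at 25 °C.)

The hydrogen couple is the cathode, so E°_cell = 0.76 V; n = 2.
[H⁺] = 10^(−3.50) = 3.2 × 10^-4 M, and Q = [Zn²⁺]·P(H₂) / [H⁺]^2 = 1.1 × 10^5.
E = E° − (0.0592/2) log Q = 0.76 − (0.0592/2)(5.041) = 0.611 V.

0.61 V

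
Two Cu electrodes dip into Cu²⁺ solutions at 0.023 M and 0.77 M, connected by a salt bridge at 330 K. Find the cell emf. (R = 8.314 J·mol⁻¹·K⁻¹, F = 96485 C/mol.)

0.050 V

Both half-cells are Cu²⁺/Cu, so E°_cell = 0. The concentrated side is the cathode; the cell reaction moves Cu²⁺ from high to low concentration with n = 2.
Q = [Cu²⁺]_dilute/[Cu²⁺]_conc = 0.023/0.77 = 0.0299.
E = 0 − (RT/nF) ln Q = −((8.314×330)/(2×96485))(-3.511) = 0.0499 V.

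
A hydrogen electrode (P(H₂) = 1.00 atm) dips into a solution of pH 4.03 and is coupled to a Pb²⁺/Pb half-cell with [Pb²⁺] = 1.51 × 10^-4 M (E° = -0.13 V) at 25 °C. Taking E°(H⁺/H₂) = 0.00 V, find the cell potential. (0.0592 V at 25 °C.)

The hydrogen couple is the cathode, so E°_cell = 0.13 V; n = 2.
[H⁺] = 10^(−4.03) = 9.3 × 10^-5 M, and Q = [Pb²⁺]·P(H₂) / [H⁺]^2 = 1.73 × 10^4.
E = E° − (0.0592/2) log Q = 0.13 − (0.0592/2)(4.239) = 0.005 V.

0.005 V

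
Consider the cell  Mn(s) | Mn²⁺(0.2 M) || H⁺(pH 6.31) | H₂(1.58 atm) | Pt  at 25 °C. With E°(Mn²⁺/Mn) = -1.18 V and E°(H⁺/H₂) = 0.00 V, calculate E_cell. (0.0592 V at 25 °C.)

0.82 V

The hydrogen couple is the cathode, so E°_cell = 1.18 V; n = 2.
[H⁺] = 10^(−6.31) = 4.9 × 10^-7 M, and Q = [Mn²⁺]·P(H₂) / [H⁺]^2 = 1.32 × 10^12.
E = E° − (0.0592/2) log Q = 1.18 − (0.0592/2)(12.120) = 0.821 V.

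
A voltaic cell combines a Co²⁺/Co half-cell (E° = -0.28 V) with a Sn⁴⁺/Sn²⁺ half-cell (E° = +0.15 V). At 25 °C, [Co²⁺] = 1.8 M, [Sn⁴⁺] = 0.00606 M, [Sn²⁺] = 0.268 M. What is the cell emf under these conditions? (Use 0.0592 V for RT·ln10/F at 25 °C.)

0.374 V

The Sn⁴⁺/Sn²⁺ couple has the higher reduction potential and acts as the cathode, so E°_cell = +0.15 − (-0.28) = 0.43 V.
Balancing electrons gives n = 2; the reaction quotient is Q = [Co²⁺]·[Sn²⁺]/[Sn⁴⁺] = 79.6.
At 25 °C, E = E° − (0.0592/n) log Q = 0.43 − (0.0592/2)(1.901) = 0.430 − 0.056 = 0.374 V.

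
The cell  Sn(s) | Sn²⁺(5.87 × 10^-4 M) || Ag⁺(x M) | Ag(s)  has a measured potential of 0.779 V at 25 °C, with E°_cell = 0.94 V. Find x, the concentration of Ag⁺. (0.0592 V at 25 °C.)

4.6 × 10^-5 M

From the Nernst equation, log Q = n(E° − E)/0.0592 = 2(0.94 − 0.779)/0.0592 = 5.439, so Q = 2.75 × 10^5.
With Q = [Sn²⁺]/[Ag⁺]^2 and the known concentrations, [Ag⁺]^2 in the denominator gives [Ag⁺] = 4.6 × 10^-5 M.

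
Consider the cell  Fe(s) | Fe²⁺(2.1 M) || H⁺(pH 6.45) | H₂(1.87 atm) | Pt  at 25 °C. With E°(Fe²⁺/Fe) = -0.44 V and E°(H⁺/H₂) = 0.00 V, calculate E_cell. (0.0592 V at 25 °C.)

The hydrogen couple is the cathode, so E°_cell = 0.44 V; n = 2.
[H⁺] = 10^(−6.45) = 3.5 × 10^-7 M, and Q = [Fe²⁺]·P(H₂) / [H⁺]^2 = 3.12 × 10^13.
E = E° − (0.0592/2) log Q = 0.44 − (0.0592/2)(13.494) = 0.041 V.

0.041 V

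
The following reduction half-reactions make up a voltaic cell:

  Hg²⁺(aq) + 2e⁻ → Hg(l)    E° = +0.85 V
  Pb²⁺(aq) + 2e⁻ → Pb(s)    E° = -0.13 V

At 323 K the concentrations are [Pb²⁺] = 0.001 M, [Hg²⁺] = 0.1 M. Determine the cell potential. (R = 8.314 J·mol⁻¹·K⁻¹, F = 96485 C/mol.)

1.04 V

The Hg²⁺/Hg couple has the higher reduction potential and acts as the cathode, so E°_cell = +0.85 − (-0.13) = 0.98 V.
Balancing electrons gives n = 2; the reaction quotient is Q = [Pb²⁺]/[Hg²⁺] = 0.0100.
E = E° − (RT/nF) ln Q = 0.98 − (8.314×323)/(2×96485) × (-4.605) = 0.980 + 0.064 = 1.044 V.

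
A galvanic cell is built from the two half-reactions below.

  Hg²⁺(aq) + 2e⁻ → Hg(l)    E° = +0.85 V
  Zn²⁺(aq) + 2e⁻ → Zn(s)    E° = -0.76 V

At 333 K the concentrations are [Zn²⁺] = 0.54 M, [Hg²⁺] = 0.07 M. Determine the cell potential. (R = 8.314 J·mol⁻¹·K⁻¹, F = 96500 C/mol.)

The Hg²⁺/Hg couple has the higher reduction potential and acts as the cathode, so E°_cell = +0.85 − (-0.76) = 1.61 V.
Balancing electrons gives n = 2; the reaction quotient is Q = [Zn²⁺]/[Hg²⁺] = 7.71.
E = E° − (RT/nF) ln Q = 1.61 − (8.314×333)/(2×96500) × (2.043) = 1.610 − 0.029 = 1.581 V.

1.58 V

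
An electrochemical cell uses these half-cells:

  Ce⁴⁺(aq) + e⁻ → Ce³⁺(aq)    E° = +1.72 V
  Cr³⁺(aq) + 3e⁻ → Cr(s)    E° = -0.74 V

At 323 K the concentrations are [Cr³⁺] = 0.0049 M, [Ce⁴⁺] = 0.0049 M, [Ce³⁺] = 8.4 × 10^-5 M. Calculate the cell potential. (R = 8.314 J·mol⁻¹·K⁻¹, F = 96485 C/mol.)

2.62 V

The Ce⁴⁺/Ce³⁺ couple has the higher reduction potential and acts as the cathode, so E°_cell = +1.72 − (-0.74) = 2.46 V.
Balancing electrons gives n = 3; the reaction quotient is Q = [Cr³⁺]·[Ce³⁺]^3/[Ce⁴⁺]^3 = 2.47 × 10^-8.
E = E° − (RT/nF) ln Q = 2.46 − (8.314×323)/(3×96485) × (-17.517) = 2.460 + 0.163 = 2.623 V.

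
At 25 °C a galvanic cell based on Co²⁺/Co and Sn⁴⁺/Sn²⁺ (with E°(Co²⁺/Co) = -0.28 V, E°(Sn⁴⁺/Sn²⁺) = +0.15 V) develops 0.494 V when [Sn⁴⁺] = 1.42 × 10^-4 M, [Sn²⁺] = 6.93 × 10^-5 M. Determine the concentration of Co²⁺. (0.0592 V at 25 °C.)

0.014 M

From the Nernst equation, log Q = n(E° − E)/0.0592 = 2(0.43 − 0.494)/0.0592 = -2.162, so Q = 0.00688.
With Q = [Co²⁺]·[Sn²⁺]/[Sn⁴⁺] and the known concentrations, [Co²⁺] in the numerator gives [Co²⁺] = 0.014 M.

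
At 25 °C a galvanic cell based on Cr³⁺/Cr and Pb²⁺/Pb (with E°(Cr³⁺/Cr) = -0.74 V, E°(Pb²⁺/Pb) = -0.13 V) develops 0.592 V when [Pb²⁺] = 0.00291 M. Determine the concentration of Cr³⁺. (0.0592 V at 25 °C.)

From the Nernst equation, log Q = n(E° − E)/0.0592 = 6(0.61 − 0.592)/0.0592 = 1.824, so Q = 66.7.
With Q = [Cr³⁺]^2/[Pb²⁺]^3 and the known concentrations, [Cr³⁺]^2 in the numerator gives [Cr³⁺] = 0.0013 M.

0.0013 M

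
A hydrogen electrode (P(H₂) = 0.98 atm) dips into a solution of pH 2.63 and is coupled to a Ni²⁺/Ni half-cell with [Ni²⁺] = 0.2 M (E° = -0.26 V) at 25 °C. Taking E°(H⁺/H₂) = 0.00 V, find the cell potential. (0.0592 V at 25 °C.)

0.13 V

The hydrogen couple is the cathode, so E°_cell = 0.26 V; n = 2.
[H⁺] = 10^(−2.63) = 0.0023 M, and Q = [Ni²⁺]·P(H₂) / [H⁺]^2 = 3.57 × 10^4.
E = E° − (0.0592/2) log Q = 0.26 − (0.0592/2)(4.552) = 0.125 V.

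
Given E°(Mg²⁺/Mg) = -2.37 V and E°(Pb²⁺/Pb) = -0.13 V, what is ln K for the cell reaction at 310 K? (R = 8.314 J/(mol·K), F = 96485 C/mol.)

E°_cell = -0.13 − (-2.37) = 2.24 V, with n = 2 electrons transferred.
At equilibrium E = 0, so the Nernst equation gives ln K = nFE°/RT = (2)(96485)(2.24)/((8.314)(310)) = 167.71.

ln K = 167.7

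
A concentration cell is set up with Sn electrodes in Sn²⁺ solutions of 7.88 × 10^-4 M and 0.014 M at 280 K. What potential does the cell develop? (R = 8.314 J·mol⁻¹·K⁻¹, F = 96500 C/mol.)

Both half-cells are Sn²⁺/Sn, so E°_cell = 0. The concentrated side is the cathode; the cell reaction moves Sn²⁺ from high to low concentration with n = 2.
Q = [Sn²⁺]_dilute/[Sn²⁺]_conc = 7.88 × 10^-4/0.014 = 0.0563.
E = 0 − (RT/nF) ln Q = −((8.314×280)/(2×96500))(-2.877) = 0.0347 V.

0.035 V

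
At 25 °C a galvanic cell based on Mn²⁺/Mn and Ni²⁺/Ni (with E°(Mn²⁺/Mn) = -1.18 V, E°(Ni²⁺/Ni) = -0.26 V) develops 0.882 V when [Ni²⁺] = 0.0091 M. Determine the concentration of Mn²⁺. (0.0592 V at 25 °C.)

0.17 M

From the Nernst equation, log Q = n(E° − E)/0.0592 = 2(0.92 − 0.882)/0.0592 = 1.284, so Q = 19.2.
With Q = [Mn²⁺]/[Ni²⁺] and the known concentrations, [Mn²⁺] in the numerator gives [Mn²⁺] = 0.17 M.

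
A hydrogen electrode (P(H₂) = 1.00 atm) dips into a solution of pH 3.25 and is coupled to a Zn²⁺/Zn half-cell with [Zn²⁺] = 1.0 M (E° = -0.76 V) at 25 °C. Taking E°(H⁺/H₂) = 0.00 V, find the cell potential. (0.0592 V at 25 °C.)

0.57 V

The hydrogen couple is the cathode, so E°_cell = 0.76 V; n = 2.
[H⁺] = 10^(−3.25) = 5.6 × 10^-4 M, and Q = [Zn²⁺]·P(H₂) / [H⁺]^2 = 3.16 × 10^6.
E = E° − (0.0592/2) log Q = 0.76 − (0.0592/2)(6.500) = 0.568 V.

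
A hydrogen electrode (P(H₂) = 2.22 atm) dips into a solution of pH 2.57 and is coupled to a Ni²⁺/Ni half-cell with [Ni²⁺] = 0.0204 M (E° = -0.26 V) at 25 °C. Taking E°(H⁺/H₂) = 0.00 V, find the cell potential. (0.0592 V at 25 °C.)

0.15 V

The hydrogen couple is the cathode, so E°_cell = 0.26 V; n = 2.
[H⁺] = 10^(−2.57) = 0.0027 M, and Q = [Ni²⁺]·P(H₂) / [H⁺]^2 = 6250.
E = E° − (0.0592/2) log Q = 0.26 − (0.0592/2)(3.796) = 0.148 V.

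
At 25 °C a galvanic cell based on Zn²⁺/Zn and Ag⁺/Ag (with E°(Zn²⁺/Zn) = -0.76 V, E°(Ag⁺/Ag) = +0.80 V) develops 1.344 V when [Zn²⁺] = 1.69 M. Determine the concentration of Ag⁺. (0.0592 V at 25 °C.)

2.9 × 10^-4 M

From the Nernst equation, log Q = n(E° − E)/0.0592 = 2(1.56 − 1.344)/0.0592 = 7.297, so Q = 1.98 × 10^7.
With Q = [Zn²⁺]/[Ag⁺]^2 and the known concentrations, [Ag⁺]^2 in the denominator gives [Ag⁺] = 2.9 × 10^-4 M.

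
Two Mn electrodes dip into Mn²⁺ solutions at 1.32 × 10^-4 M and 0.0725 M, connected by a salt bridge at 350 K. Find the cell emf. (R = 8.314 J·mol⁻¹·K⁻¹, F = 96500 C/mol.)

Both half-cells are Mn²⁺/Mn, so E°_cell = 0. The concentrated side is the cathode; the cell reaction moves Mn²⁺ from high to low concentration with n = 2.
Q = [Mn²⁺]_dilute/[Mn²⁺]_conc = 1.32 × 10^-4/0.0725 = 0.00182.
E = 0 − (RT/nF) ln Q = −((8.314×350)/(2×96500))(-6.309) = 0.0951 V.

0.095 V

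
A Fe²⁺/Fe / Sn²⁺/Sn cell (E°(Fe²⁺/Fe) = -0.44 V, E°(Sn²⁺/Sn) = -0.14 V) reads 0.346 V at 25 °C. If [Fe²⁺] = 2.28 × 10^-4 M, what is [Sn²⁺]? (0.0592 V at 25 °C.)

0.0082 M

From the Nernst equation, log Q = n(E° − E)/0.0592 = 2(0.30 − 0.346)/0.0592 = -1.554, so Q = 0.0279.
With Q = [Fe²⁺]/[Sn²⁺] and the known concentrations, [Sn²⁺] in the denominator gives [Sn²⁺] = 0.0082 M.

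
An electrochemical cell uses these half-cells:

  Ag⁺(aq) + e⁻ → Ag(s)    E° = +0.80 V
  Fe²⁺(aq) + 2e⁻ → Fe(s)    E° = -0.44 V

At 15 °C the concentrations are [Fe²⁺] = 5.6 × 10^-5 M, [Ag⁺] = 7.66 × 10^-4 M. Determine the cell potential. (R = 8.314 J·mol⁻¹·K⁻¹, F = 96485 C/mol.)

The Ag⁺/Ag couple has the higher reduction potential and acts as the cathode, so E°_cell = +0.80 − (-0.44) = 1.24 V.
Balancing electrons gives n = 2; the reaction quotient is Q = [Fe²⁺]/[Ag⁺]^2 = 95.4.
E = E° − (RT/nF) ln Q = 1.24 − (8.314×288)/(2×96485) × (4.558) = 1.240 − 0.057 = 1.183 V.

1.18 V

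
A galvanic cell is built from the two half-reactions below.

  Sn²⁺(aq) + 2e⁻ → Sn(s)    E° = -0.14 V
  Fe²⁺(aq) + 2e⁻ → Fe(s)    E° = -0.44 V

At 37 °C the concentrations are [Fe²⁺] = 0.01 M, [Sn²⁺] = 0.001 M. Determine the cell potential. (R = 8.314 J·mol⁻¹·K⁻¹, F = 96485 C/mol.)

The Sn²⁺/Sn couple has the higher reduction potential and acts as the cathode, so E°_cell = -0.14 − (-0.44) = 0.30 V.
Balancing electrons gives n = 2; the reaction quotient is Q = [Fe²⁺]/[Sn²⁺] = 10.0.
E = E° − (RT/nF) ln Q = 0.30 − (8.314×310)/(2×96485) × (2.303) = 0.300 − 0.031 = 0.269 V.

0.269 V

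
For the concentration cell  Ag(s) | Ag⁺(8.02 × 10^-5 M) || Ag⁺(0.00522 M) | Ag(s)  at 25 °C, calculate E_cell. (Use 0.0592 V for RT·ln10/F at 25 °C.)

0.11 V

Both half-cells are Ag⁺/Ag, so E°_cell = 0. The concentrated side is the cathode; the cell reaction moves Ag⁺ from high to low concentration with n = 1.
Q = [Ag⁺]_dilute/[Ag⁺]_conc = 8.02 × 10^-5/0.00522 = 0.0154.
E = 0 − (0.0592/1) log Q = −(0.0592/1)(-1.813) = 0.1073 V.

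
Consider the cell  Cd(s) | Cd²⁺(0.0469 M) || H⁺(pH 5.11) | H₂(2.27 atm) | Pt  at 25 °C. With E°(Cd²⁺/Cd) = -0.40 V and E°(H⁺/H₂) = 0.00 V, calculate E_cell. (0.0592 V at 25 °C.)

The hydrogen couple is the cathode, so E°_cell = 0.40 V; n = 2.
[H⁺] = 10^(−5.11) = 7.8 × 10^-6 M, and Q = [Cd²⁺]·P(H₂) / [H⁺]^2 = 1.77 × 10^9.
E = E° − (0.0592/2) log Q = 0.40 − (0.0592/2)(9.247) = 0.126 V.

0.13 V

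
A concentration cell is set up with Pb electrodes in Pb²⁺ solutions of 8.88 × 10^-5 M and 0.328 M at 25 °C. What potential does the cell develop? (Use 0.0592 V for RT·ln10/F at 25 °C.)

0.11 V

Both half-cells are Pb²⁺/Pb, so E°_cell = 0. The concentrated side is the cathode; the cell reaction moves Pb²⁺ from high to low concentration with n = 2.
Q = [Pb²⁺]_dilute/[Pb²⁺]_conc = 8.88 × 10^-5/0.328 = 2.71 × 10^-4.
E = 0 − (0.0592/2) log Q = −(0.0592/2)(-3.567) = 0.1056 V.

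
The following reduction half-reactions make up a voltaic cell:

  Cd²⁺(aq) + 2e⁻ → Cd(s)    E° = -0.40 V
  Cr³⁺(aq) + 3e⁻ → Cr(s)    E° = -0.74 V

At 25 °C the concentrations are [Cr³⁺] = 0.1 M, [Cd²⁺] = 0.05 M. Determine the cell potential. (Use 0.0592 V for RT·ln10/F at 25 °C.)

The Cd²⁺/Cd couple has the higher reduction potential and acts as the cathode, so E°_cell = -0.40 − (-0.74) = 0.34 V.
Balancing electrons gives n = 6; the reaction quotient is Q = [Cr³⁺]^2/[Cd²⁺]^3 = 80.0.
At 25 °C, E = E° − (0.0592/n) log Q = 0.34 − (0.0592/6)(1.903) = 0.340 − 0.019 = 0.321 V.

0.321 V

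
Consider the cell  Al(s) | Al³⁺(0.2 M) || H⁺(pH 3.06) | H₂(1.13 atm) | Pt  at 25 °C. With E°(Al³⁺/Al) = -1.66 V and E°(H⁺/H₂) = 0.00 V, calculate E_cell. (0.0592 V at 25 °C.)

1.49 V

The hydrogen couple is the cathode, so E°_cell = 1.66 V; n = 6.
[H⁺] = 10^(−3.06) = 8.7 × 10^-4 M, and Q = [Al³⁺]^2·P(H₂)^3 / [H⁺]^6 = 1.32 × 10^17.
E = E° − (0.0592/6) log Q = 1.66 − (0.0592/6)(17.121) = 1.491 V.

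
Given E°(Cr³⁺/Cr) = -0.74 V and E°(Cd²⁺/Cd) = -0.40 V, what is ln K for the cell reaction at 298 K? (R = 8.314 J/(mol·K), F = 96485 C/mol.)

ln K = 79.4

E°_cell = -0.40 − (-0.74) = 0.34 V, with n = 6 electrons transferred.
At equilibrium E = 0, so the Nernst equation gives ln K = nFE°/RT = (6)(96485)(0.34)/((8.314)(298)) = 79.44.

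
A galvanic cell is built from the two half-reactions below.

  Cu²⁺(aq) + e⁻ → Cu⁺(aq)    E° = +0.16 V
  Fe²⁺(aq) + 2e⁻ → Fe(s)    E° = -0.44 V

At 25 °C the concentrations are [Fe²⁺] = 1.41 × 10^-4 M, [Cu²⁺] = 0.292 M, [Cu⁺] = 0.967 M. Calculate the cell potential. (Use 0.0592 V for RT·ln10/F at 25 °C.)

The Cu²⁺/Cu⁺ couple has the higher reduction potential and acts as the cathode, so E°_cell = +0.16 − (-0.44) = 0.60 V.
Balancing electrons gives n = 2; the reaction quotient is Q = [Fe²⁺]·[Cu⁺]^2/[Cu²⁺]^2 = 0.00155.
At 25 °C, E = E° − (0.0592/n) log Q = 0.60 − (0.0592/2)(-2.811) = 0.600 + 0.083 = 0.683 V.

0.683 V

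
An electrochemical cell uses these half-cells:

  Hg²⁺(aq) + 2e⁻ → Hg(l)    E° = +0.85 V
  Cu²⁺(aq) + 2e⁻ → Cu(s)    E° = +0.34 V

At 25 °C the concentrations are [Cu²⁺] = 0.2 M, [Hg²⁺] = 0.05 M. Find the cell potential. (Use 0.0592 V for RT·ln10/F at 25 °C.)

0.492 V

The Hg²⁺/Hg couple has the higher reduction potential and acts as the cathode, so E°_cell = +0.85 − (+0.34) = 0.51 V.
Balancing electrons gives n = 2; the reaction quotient is Q = [Cu²⁺]/[Hg²⁺] = 4.00.
At 25 °C, E = E° − (0.0592/n) log Q = 0.51 − (0.0592/2)(0.602) = 0.510 − 0.018 = 0.492 V.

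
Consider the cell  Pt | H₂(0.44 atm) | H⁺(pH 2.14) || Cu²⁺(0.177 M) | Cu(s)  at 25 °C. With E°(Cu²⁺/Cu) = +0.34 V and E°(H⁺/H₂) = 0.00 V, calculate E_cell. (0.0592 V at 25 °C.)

0.43 V

The Cu²⁺/Cu couple is the cathode, so E°_cell = 0.34 V; n = 2.
[H⁺] = 10^(−2.14) = 0.0072 M, and Q = [H⁺]^2 / ([Cu²⁺]·P(H₂)) = 6.74 × 10^-4.
E = E° − (0.0592/2) log Q = 0.34 − (0.0592/2)(-3.171) = 0.434 V.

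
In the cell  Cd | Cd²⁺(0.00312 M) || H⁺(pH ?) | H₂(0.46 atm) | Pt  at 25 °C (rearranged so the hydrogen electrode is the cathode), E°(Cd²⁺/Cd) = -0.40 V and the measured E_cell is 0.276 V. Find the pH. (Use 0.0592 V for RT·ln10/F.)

pH = 3.52

E°_cell = 0.40 V and n = 2.
log Q = n(E° − E)/0.0592 = 2×(0.40 − 0.276)/0.0592 = 4.189.
With Q = [Cd²⁺]·P(H₂) / [H⁺]^2, solving for [H⁺] gives log[H⁺] = -3.516, so pH = 3.52.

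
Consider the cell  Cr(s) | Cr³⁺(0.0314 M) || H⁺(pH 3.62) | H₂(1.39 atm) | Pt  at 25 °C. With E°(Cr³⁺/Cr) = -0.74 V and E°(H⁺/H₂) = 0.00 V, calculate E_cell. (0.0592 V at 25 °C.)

The hydrogen couple is the cathode, so E°_cell = 0.74 V; n = 6.
[H⁺] = 10^(−3.62) = 2.4 × 10^-4 M, and Q = [Cr³⁺]^2·P(H₂)^3 / [H⁺]^6 = 1.39 × 10^19.
E = E° − (0.0592/6) log Q = 0.74 − (0.0592/6)(19.143) = 0.551 V.

0.55 V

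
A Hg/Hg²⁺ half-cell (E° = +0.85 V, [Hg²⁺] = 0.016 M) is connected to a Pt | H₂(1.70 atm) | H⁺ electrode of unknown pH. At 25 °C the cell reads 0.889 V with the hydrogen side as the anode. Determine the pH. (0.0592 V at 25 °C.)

E°_cell = 0.85 V and n = 2.
log Q = n(E° − E)/0.0592 = 2×(0.85 − 0.889)/0.0592 = -1.318.
With Q = [H⁺]^2 / ([Hg²⁺]·P(H₂)), solving for [H⁺] gives log[H⁺] = -1.441, so pH = 1.44.

pH = 1.44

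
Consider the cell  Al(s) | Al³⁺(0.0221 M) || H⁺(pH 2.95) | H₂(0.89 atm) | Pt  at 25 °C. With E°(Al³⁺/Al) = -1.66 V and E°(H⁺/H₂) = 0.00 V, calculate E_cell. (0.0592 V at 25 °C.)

1.52 V

The hydrogen couple is the cathode, so E°_cell = 1.66 V; n = 6.
[H⁺] = 10^(−2.95) = 0.0011 M, and Q = [Al³⁺]^2·P(H₂)^3 / [H⁺]^6 = 1.73 × 10^14.
E = E° − (0.0592/6) log Q = 1.66 − (0.0592/6)(14.237) = 1.520 V.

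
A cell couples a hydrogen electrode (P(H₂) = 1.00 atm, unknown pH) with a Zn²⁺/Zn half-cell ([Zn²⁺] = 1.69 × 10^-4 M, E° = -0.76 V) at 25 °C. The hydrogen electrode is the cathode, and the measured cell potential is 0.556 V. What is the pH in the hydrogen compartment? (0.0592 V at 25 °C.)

pH = 5.33

E°_cell = 0.76 V and n = 2.
log Q = n(E° − E)/0.0592 = 2×(0.76 − 0.556)/0.0592 = 6.892.
With Q = [Zn²⁺]·P(H₂) / [H⁺]^2, solving for [H⁺] gives log[H⁺] = -5.332, so pH = 5.33.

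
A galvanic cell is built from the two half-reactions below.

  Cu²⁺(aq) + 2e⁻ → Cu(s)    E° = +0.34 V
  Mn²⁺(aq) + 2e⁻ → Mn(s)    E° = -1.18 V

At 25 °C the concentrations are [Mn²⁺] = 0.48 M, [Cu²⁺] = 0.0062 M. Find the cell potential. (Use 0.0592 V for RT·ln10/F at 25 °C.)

The Cu²⁺/Cu couple has the higher reduction potential and acts as the cathode, so E°_cell = +0.34 − (-1.18) = 1.52 V.
Balancing electrons gives n = 2; the reaction quotient is Q = [Mn²⁺]/[Cu²⁺] = 77.4.
At 25 °C, E = E° − (0.0592/n) log Q = 1.52 − (0.0592/2)(1.889) = 1.520 − 0.056 = 1.464 V.

1.46 V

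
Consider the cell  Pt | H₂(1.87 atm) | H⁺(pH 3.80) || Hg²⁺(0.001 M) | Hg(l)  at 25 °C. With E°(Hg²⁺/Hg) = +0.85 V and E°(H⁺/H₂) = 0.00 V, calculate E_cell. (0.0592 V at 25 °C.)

0.99 V

The Hg²⁺/Hg couple is the cathode, so E°_cell = 0.85 V; n = 2.
[H⁺] = 10^(−3.80) = 1.6 × 10^-4 M, and Q = [H⁺]^2 / ([Hg²⁺]·P(H₂)) = 1.34 × 10^-5.
E = E° − (0.0592/2) log Q = 0.85 − (0.0592/2)(-4.872) = 0.994 V.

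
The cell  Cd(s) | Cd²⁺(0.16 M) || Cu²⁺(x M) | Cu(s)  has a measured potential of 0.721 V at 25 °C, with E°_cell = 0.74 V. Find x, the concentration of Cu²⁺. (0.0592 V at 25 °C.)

From the Nernst equation, log Q = n(E° − E)/0.0592 = 2(0.74 − 0.721)/0.0592 = 0.642, so Q = 4.38.
With Q = [Cd²⁺]/[Cu²⁺] and the known concentrations, [Cu²⁺] in the denominator gives [Cu²⁺] = 0.036 M.

0.036 M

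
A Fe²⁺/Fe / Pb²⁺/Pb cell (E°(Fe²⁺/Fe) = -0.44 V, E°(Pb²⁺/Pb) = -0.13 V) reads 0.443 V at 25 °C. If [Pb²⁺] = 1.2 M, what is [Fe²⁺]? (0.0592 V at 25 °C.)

3.9 × 10^-5 M

From the Nernst equation, log Q = n(E° − E)/0.0592 = 2(0.31 − 0.443)/0.0592 = -4.493, so Q = 3.21 × 10^-5.
With Q = [Fe²⁺]/[Pb²⁺] and the known concentrations, [Fe²⁺] in the numerator gives [Fe²⁺] = 3.9 × 10^-5 M.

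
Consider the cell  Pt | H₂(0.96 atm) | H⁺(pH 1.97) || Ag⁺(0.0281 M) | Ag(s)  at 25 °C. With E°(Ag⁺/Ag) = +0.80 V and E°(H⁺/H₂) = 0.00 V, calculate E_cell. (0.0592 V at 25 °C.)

0.82 V

The Ag⁺/Ag couple is the cathode, so E°_cell = 0.80 V; n = 2.
[H⁺] = 10^(−1.97) = 0.011 M, and Q = [H⁺]^2 / ([Ag⁺]^2·P(H₂)) = 0.151.
E = E° − (0.0592/2) log Q = 0.80 − (0.0592/2)(-0.820) = 0.824 V.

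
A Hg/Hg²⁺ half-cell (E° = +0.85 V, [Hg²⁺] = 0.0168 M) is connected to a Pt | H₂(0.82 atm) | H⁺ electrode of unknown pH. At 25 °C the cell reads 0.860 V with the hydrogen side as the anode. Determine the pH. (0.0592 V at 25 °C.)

E°_cell = 0.85 V and n = 2.
log Q = n(E° − E)/0.0592 = 2×(0.85 − 0.860)/0.0592 = -0.338.
With Q = [H⁺]^2 / ([Hg²⁺]·P(H₂)), solving for [H⁺] gives log[H⁺] = -1.099, so pH = 1.10.

pH = 1.10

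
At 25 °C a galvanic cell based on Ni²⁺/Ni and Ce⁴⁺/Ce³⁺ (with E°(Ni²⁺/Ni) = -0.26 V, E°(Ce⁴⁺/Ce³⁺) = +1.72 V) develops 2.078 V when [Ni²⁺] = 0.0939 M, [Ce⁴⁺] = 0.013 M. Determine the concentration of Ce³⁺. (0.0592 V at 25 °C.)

9.4 × 10^-4 M

From the Nernst equation, log Q = n(E° − E)/0.0592 = 2(1.98 − 2.078)/0.0592 = -3.311, so Q = 4.89 × 10^-4.
With Q = [Ni²⁺]·[Ce³⁺]^2/[Ce⁴⁺]^2 and the known concentrations, [Ce³⁺]^2 in the numerator gives [Ce³⁺] = 9.4 × 10^-4 M.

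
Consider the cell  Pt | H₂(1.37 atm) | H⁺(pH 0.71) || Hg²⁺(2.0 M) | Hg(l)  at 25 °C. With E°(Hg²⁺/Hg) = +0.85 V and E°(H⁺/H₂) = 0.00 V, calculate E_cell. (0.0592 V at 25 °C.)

0.90 V

The Hg²⁺/Hg couple is the cathode, so E°_cell = 0.85 V; n = 2.
[H⁺] = 10^(−0.71) = 0.19 M, and Q = [H⁺]^2 / ([Hg²⁺]·P(H₂)) = 0.0139.
E = E° − (0.0592/2) log Q = 0.85 − (0.0592/2)(-1.858) = 0.905 V.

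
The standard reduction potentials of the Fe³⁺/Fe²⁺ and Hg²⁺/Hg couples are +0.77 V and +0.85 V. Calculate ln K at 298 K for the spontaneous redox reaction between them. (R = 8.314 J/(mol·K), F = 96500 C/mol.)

E°_cell = +0.85 − (+0.77) = 0.08 V, with n = 2 electrons transferred.
At equilibrium E = 0, so the Nernst equation gives ln K = nFE°/RT = (2)(96500)(0.08)/((8.314)(298)) = 6.23.

ln K = 6.2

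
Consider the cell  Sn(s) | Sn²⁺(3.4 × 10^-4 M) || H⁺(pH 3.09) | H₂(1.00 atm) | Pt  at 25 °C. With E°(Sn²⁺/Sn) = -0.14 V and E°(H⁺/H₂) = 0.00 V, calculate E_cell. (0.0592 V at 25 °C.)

The hydrogen couple is the cathode, so E°_cell = 0.14 V; n = 2.
[H⁺] = 10^(−3.09) = 8.1 × 10^-4 M, and Q = [Sn²⁺]·P(H₂) / [H⁺]^2 = 515.
E = E° − (0.0592/2) log Q = 0.14 − (0.0592/2)(2.711) = 0.060 V.

0.060 V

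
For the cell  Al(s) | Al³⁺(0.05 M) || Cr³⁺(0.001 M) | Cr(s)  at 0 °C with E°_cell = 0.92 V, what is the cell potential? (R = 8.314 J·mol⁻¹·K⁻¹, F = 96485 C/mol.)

0.889 V

Balancing electrons gives n = 3; the reaction quotient is Q = [Al³⁺]/[Cr³⁺] = 50.0.
E = E° − (RT/nF) ln Q = 0.92 − (8.314×273)/(3×96485) × (3.912) = 0.920 − 0.031 = 0.889 V.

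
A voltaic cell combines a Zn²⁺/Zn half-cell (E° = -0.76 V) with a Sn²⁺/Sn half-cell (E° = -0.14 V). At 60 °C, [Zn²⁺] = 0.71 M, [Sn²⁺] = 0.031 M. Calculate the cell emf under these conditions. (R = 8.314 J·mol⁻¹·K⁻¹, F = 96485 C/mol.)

0.575 V

The Sn²⁺/Sn couple has the higher reduction potential and acts as the cathode, so E°_cell = -0.14 − (-0.76) = 0.62 V.
Balancing electrons gives n = 2; the reaction quotient is Q = [Zn²⁺]/[Sn²⁺] = 22.9.
E = E° − (RT/nF) ln Q = 0.62 − (8.314×333)/(2×96485) × (3.131) = 0.620 − 0.045 = 0.575 V.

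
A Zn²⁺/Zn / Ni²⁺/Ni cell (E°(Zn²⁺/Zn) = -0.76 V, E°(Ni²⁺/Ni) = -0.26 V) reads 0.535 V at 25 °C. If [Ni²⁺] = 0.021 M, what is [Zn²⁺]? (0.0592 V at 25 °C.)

From the Nernst equation, log Q = n(E° − E)/0.0592 = 2(0.50 − 0.535)/0.0592 = -1.182, so Q = 0.0657.
With Q = [Zn²⁺]/[Ni²⁺] and the known concentrations, [Zn²⁺] in the numerator gives [Zn²⁺] = 0.0014 M.

0.0014 M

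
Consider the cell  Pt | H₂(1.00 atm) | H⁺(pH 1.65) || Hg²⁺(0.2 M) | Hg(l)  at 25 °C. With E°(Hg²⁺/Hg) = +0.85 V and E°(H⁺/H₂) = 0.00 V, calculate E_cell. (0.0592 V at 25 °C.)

0.93 V

The Hg²⁺/Hg couple is the cathode, so E°_cell = 0.85 V; n = 2.
[H⁺] = 10^(−1.65) = 0.022 M, and Q = [H⁺]^2 / ([Hg²⁺]·P(H₂)) = 0.00251.
E = E° − (0.0592/2) log Q = 0.85 − (0.0592/2)(-2.601) = 0.927 V.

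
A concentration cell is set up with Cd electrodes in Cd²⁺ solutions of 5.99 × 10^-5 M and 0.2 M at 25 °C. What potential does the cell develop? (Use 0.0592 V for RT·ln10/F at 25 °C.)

Both half-cells are Cd²⁺/Cd, so E°_cell = 0. The concentrated side is the cathode; the cell reaction moves Cd²⁺ from high to low concentration with n = 2.
Q = [Cd²⁺]_dilute/[Cd²⁺]_conc = 5.99 × 10^-5/0.2 = 2.99 × 10^-4.
E = 0 − (0.0592/2) log Q = −(0.0592/2)(-3.524) = 0.1043 V.

0.10 V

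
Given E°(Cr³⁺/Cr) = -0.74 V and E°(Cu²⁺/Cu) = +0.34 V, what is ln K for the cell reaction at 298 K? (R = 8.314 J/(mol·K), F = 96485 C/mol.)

ln K = 252.4

E°_cell = +0.34 − (-0.74) = 1.08 V, with n = 6 electrons transferred.
At equilibrium E = 0, so the Nernst equation gives ln K = nFE°/RT = (6)(96485)(1.08)/((8.314)(298)) = 252.35.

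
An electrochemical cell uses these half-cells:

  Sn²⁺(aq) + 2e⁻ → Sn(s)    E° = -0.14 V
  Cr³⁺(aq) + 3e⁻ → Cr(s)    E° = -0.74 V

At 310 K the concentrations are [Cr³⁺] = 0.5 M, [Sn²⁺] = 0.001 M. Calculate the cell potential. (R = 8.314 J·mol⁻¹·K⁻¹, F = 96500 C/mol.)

The Sn²⁺/Sn couple has the higher reduction potential and acts as the cathode, so E°_cell = -0.14 − (-0.74) = 0.60 V.
Balancing electrons gives n = 6; the reaction quotient is Q = [Cr³⁺]^2/[Sn²⁺]^3 = 2.5 × 10^8.
E = E° − (RT/nF) ln Q = 0.60 − (8.314×310)/(6×96500) × (19.337) = 0.600 − 0.086 = 0.514 V.

0.514 V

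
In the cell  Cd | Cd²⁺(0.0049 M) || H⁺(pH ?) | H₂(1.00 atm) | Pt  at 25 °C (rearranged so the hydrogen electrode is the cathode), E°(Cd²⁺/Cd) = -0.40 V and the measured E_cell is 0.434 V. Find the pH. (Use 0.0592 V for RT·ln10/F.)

E°_cell = 0.40 V and n = 2.
log Q = n(E° − E)/0.0592 = 2×(0.40 − 0.434)/0.0592 = -1.149.
With Q = [Cd²⁺]·P(H₂) / [H⁺]^2, solving for [H⁺] gives log[H⁺] = -0.581, so pH = 0.58.

pH = 0.58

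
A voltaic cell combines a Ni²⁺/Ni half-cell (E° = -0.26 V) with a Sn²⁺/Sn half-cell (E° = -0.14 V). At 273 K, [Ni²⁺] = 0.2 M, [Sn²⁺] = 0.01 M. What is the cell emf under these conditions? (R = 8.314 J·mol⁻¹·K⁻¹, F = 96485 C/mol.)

The Sn²⁺/Sn couple has the higher reduction potential and acts as the cathode, so E°_cell = -0.14 − (-0.26) = 0.12 V.
Balancing electrons gives n = 2; the reaction quotient is Q = [Ni²⁺]/[Sn²⁺] = 20.0.
E = E° − (RT/nF) ln Q = 0.12 − (8.314×273)/(2×96485) × (2.996) = 0.120 − 0.035 = 0.085 V.

0.085 V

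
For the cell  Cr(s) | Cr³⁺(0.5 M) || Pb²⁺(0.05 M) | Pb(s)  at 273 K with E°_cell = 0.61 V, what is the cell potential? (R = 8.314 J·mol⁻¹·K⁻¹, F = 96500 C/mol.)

0.580 V

Balancing electrons gives n = 6; the reaction quotient is Q = [Cr³⁺]^2/[Pb²⁺]^3 = 2000.
E = E° − (RT/nF) ln Q = 0.61 − (8.314×273)/(6×96500) × (7.601) = 0.610 − 0.030 = 0.580 V.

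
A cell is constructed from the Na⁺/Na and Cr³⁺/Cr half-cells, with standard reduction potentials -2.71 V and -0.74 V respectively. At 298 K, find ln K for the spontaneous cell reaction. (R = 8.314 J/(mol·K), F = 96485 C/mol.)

ln K = 230.2

E°_cell = -0.74 − (-2.71) = 1.97 V, with n = 3 electrons transferred.
At equilibrium E = 0, so the Nernst equation gives ln K = nFE°/RT = (3)(96485)(1.97)/((8.314)(298)) = 230.16.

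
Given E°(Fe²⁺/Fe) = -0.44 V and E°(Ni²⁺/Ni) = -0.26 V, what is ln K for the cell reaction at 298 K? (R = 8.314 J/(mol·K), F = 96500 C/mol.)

E°_cell = -0.26 − (-0.44) = 0.18 V, with n = 2 electrons transferred.
At equilibrium E = 0, so the Nernst equation gives ln K = nFE°/RT = (2)(96500)(0.18)/((8.314)(298)) = 14.02.

ln K = 14.0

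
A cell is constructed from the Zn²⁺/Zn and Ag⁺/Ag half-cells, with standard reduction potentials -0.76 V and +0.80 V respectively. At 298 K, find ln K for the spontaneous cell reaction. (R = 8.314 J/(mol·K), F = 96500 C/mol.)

E°_cell = +0.80 − (-0.76) = 1.56 V, with n = 2 electrons transferred.
At equilibrium E = 0, so the Nernst equation gives ln K = nFE°/RT = (2)(96500)(1.56)/((8.314)(298)) = 121.52.

ln K = 121.5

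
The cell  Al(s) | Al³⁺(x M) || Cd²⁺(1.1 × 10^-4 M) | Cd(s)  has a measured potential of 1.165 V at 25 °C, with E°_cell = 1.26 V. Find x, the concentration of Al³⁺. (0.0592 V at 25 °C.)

0.075 M

From the Nernst equation, log Q = n(E° − E)/0.0592 = 6(1.26 − 1.165)/0.0592 = 9.628, so Q = 4.25 × 10^9.
With Q = [Al³⁺]^2/[Cd²⁺]^3 and the known concentrations, [Al³⁺]^2 in the numerator gives [Al³⁺] = 0.075 M.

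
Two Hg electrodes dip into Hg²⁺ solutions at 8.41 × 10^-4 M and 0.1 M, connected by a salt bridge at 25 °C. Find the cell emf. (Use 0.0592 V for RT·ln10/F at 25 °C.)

Both half-cells are Hg²⁺/Hg, so E°_cell = 0. The concentrated side is the cathode; the cell reaction moves Hg²⁺ from high to low concentration with n = 2.
Q = [Hg²⁺]_dilute/[Hg²⁺]_conc = 8.41 × 10^-4/0.1 = 0.00841.
E = 0 − (0.0592/2) log Q = −(0.0592/2)(-2.075) = 0.0614 V.

0.061 V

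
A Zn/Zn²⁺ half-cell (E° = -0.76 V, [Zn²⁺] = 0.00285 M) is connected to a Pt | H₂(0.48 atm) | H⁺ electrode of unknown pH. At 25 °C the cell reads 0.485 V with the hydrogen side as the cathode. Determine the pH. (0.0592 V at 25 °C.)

E°_cell = 0.76 V and n = 2.
log Q = n(E° − E)/0.0592 = 2×(0.76 − 0.485)/0.0592 = 9.291.
With Q = [Zn²⁺]·P(H₂) / [H⁺]^2, solving for [H⁺] gives log[H⁺] = -6.077, so pH = 6.08.

pH = 6.08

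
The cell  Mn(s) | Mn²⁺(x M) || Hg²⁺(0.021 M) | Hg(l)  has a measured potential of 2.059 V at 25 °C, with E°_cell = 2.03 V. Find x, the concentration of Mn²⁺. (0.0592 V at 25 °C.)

From the Nernst equation, log Q = n(E° − E)/0.0592 = 2(2.03 − 2.059)/0.0592 = -0.980, so Q = 0.105.
With Q = [Mn²⁺]/[Hg²⁺] and the known concentrations, [Mn²⁺] in the numerator gives [Mn²⁺] = 0.0022 M.

0.0022 M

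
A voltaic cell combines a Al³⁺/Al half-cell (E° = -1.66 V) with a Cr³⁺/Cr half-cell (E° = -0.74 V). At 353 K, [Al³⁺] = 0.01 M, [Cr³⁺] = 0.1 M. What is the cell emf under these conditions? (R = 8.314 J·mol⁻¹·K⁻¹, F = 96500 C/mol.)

The Cr³⁺/Cr couple has the higher reduction potential and acts as the cathode, so E°_cell = -0.74 − (-1.66) = 0.92 V.
Balancing electrons gives n = 3; the reaction quotient is Q = [Al³⁺]/[Cr³⁺] = 0.100.
E = E° − (RT/nF) ln Q = 0.92 − (8.314×353)/(3×96500) × (-2.303) = 0.920 + 0.023 = 0.943 V.

0.943 V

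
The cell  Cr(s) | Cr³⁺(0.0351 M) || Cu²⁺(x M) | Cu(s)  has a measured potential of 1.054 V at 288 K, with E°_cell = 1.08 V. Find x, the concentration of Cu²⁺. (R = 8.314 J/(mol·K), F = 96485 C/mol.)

0.013 M

From the Nernst equation, ln Q = nF(E° − E)/RT = 6×96485×(1.08 − 1.054)/(8.314×288) = 6.286, so Q = 537.
With Q = [Cr³⁺]^2/[Cu²⁺]^3 and the known concentrations, [Cu²⁺]^3 in the denominator gives [Cu²⁺] = 0.013 M.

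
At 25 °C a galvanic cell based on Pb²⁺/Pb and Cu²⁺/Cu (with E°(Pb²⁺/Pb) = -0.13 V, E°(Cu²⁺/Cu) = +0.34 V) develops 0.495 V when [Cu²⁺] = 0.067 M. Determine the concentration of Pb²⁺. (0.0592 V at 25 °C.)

0.0096 M

From the Nernst equation, log Q = n(E° − E)/0.0592 = 2(0.47 − 0.495)/0.0592 = -0.845, so Q = 0.143.
With Q = [Pb²⁺]/[Cu²⁺] and the known concentrations, [Pb²⁺] in the numerator gives [Pb²⁺] = 0.0096 M.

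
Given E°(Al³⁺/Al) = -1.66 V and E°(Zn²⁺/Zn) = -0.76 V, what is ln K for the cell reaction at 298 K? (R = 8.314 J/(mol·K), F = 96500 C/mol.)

E°_cell = -0.76 − (-1.66) = 0.90 V, with n = 6 electrons transferred.
At equilibrium E = 0, so the Nernst equation gives ln K = nFE°/RT = (6)(96500)(0.90)/((8.314)(298)) = 210.33.

ln K = 210.3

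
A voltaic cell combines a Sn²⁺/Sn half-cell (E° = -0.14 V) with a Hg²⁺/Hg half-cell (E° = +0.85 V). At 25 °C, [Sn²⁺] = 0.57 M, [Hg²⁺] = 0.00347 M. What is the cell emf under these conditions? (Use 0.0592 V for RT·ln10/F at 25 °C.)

The Hg²⁺/Hg couple has the higher reduction potential and acts as the cathode, so E°_cell = +0.85 − (-0.14) = 0.99 V.
Balancing electrons gives n = 2; the reaction quotient is Q = [Sn²⁺]/[Hg²⁺] = 164.
At 25 °C, E = E° − (0.0592/n) log Q = 0.99 − (0.0592/2)(2.216) = 0.990 − 0.066 = 0.924 V.

0.924 V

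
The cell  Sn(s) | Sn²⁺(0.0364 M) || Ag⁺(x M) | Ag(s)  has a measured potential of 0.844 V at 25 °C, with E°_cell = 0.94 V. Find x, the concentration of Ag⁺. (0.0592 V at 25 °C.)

0.0046 M

From the Nernst equation, log Q = n(E° − E)/0.0592 = 2(0.94 − 0.844)/0.0592 = 3.243, so Q = 1750.
With Q = [Sn²⁺]/[Ag⁺]^2 and the known concentrations, [Ag⁺]^2 in the denominator gives [Ag⁺] = 0.0046 M.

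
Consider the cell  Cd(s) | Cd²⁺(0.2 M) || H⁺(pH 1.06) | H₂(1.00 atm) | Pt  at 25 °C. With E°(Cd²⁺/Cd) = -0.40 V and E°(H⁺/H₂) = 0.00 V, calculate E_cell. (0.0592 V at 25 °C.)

The hydrogen couple is the cathode, so E°_cell = 0.40 V; n = 2.
[H⁺] = 10^(−1.06) = 0.087 M, and Q = [Cd²⁺]·P(H₂) / [H⁺]^2 = 26.4.
E = E° − (0.0592/2) log Q = 0.40 − (0.0592/2)(1.421) = 0.358 V.

0.36 V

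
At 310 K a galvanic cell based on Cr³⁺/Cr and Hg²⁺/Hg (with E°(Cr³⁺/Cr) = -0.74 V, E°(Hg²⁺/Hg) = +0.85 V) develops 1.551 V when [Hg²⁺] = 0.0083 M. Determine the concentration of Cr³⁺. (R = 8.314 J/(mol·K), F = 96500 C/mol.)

0.06 M

From the Nernst equation, ln Q = nF(E° − E)/RT = 6×96500×(1.59 − 1.551)/(8.314×310) = 8.761, so Q = 6380.
With Q = [Cr³⁺]^2/[Hg²⁺]^3 and the known concentrations, [Cr³⁺]^2 in the numerator gives [Cr³⁺] = 0.06 M.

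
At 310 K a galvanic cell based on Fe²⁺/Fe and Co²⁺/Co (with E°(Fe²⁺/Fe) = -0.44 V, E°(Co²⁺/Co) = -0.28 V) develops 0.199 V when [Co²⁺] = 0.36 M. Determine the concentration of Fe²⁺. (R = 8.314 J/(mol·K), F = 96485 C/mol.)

0.019 M

From the Nernst equation, ln Q = nF(E° − E)/RT = 2×96485×(0.16 − 0.199)/(8.314×310) = -2.920, so Q = 0.0539.
With Q = [Fe²⁺]/[Co²⁺] and the known concentrations, [Fe²⁺] in the numerator gives [Fe²⁺] = 0.019 M.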